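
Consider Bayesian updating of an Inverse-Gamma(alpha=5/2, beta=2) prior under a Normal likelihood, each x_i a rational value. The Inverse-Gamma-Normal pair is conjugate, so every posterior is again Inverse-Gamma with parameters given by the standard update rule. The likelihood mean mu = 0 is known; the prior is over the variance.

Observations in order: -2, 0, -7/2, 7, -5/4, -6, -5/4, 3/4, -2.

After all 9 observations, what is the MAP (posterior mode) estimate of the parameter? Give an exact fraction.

1807/256

obs 1: x=-2 → posterior Inverse-Gamma(3, 4)
obs 2: x=0 → posterior Inverse-Gamma(7/2, 4)
obs 3: x=-7/2 → posterior Inverse-Gamma(4, 81/8)
obs 4: x=7 → posterior Inverse-Gamma(9/2, 277/8)
obs 5: x=-5/4 → posterior Inverse-Gamma(5, 1133/32)
obs 6: x=-6 → posterior Inverse-Gamma(11/2, 1709/32)
obs 7: x=-5/4 → posterior Inverse-Gamma(6, 867/16)
obs 8: x=3/4 → posterior Inverse-Gamma(13/2, 1743/32)
obs 9: x=-2 → posterior Inverse-Gamma(7, 1807/32)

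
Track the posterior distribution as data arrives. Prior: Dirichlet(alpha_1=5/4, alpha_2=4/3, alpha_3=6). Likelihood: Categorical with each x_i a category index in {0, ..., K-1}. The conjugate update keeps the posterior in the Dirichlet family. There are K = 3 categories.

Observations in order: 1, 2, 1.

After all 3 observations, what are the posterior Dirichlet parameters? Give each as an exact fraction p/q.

alpha_1=5/4, alpha_2=10/3, alpha_3=7

obs 1: x=1 → posterior Dirichlet(5/4, 7/3, 6)
obs 2: x=2 → posterior Dirichlet(5/4, 7/3, 7)
obs 3: x=1 → posterior Dirichlet(5/4, 10/3, 7)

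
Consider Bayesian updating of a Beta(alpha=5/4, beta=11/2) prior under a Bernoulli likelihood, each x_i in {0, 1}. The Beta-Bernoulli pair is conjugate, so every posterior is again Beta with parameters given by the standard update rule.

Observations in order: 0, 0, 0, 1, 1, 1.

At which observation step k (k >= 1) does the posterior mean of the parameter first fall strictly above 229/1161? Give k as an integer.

obs 1: x=0 → posterior Beta(5/4, 13/2)
obs 2: x=0 → posterior Beta(5/4, 15/2)
obs 3: x=0 → posterior Beta(5/4, 17/2)
obs 4: x=1 → posterior Beta(9/4, 17/2)
obs 5: x=1 → posterior Beta(13/4, 17/2)
obs 6: x=1 → posterior Beta(17/4, 17/2)

k = 4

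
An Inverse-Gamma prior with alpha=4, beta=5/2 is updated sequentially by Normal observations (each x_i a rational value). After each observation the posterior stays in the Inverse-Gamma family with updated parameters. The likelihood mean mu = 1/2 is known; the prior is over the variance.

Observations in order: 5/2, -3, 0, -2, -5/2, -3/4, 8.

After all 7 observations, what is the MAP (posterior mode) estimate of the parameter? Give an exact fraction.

obs 1: x=5/2 → posterior Inverse-Gamma(9/2, 9/2)
obs 2: x=-3 → posterior Inverse-Gamma(5, 85/8)
obs 3: x=0 → posterior Inverse-Gamma(11/2, 43/4)
obs 4: x=-2 → posterior Inverse-Gamma(6, 111/8)
obs 5: x=-5/2 → posterior Inverse-Gamma(13/2, 147/8)
obs 6: x=-3/4 → posterior Inverse-Gamma(7, 613/32)
obs 7: x=8 → posterior Inverse-Gamma(15/2, 1513/32)

89/16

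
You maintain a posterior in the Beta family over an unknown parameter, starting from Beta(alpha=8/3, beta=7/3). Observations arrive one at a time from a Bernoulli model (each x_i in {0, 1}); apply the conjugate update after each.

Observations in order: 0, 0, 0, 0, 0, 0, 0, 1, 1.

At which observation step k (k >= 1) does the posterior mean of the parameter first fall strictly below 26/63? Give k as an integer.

obs 1: x=0 → posterior Beta(8/3, 10/3)
obs 2: x=0 → posterior Beta(8/3, 13/3)
obs 3: x=0 → posterior Beta(8/3, 16/3)
obs 4: x=0 → posterior Beta(8/3, 19/3)
obs 5: x=0 → posterior Beta(8/3, 22/3)
obs 6: x=0 → posterior Beta(8/3, 25/3)
obs 7: x=0 → posterior Beta(8/3, 28/3)
obs 8: x=1 → posterior Beta(11/3, 28/3)
obs 9: x=1 → posterior Beta(14/3, 28/3)

k = 2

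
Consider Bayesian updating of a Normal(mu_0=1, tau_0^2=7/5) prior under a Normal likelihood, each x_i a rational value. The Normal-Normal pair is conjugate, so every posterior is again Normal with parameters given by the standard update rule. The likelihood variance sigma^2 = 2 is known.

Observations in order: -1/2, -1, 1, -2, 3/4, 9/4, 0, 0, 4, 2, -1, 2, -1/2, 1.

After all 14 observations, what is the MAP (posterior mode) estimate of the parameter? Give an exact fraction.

11/18

obs 1: x=-1/2 → posterior Normal(13/34, 14/17)
obs 2: x=-1 → posterior Normal(-1/48, 7/12)
obs 3: x=1 → posterior Normal(13/62, 14/31)
obs 4: x=-2 → posterior Normal(-15/76, 7/19)
obs 5: x=3/4 → posterior Normal(-1/20, 14/45)
obs 6: x=9/4 → posterior Normal(27/104, 7/26)
obs 7: x=0 → posterior Normal(27/118, 14/59)
obs 8: x=0 → posterior Normal(9/44, 7/33)
obs 9: x=4 → posterior Normal(83/146, 14/73)
obs 10: x=2 → posterior Normal(111/160, 7/40)
obs 11: x=-1 → posterior Normal(97/174, 14/87)
obs 12: x=2 → posterior Normal(125/188, 7/47)
obs 13: x=-1/2 → posterior Normal(59/101, 14/101)
obs 14: x=1 → posterior Normal(11/18, 7/54)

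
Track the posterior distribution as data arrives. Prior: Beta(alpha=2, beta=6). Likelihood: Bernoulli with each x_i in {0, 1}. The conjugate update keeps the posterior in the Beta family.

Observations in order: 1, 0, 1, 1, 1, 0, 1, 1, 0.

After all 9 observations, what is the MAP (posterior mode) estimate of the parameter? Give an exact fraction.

7/15

obs 1: x=1 → posterior Beta(3, 6)
obs 2: x=0 → posterior Beta(3, 7)
obs 3: x=1 → posterior Beta(4, 7)
obs 4: x=1 → posterior Beta(5, 7)
obs 5: x=1 → posterior Beta(6, 7)
obs 6: x=0 → posterior Beta(6, 8)
obs 7: x=1 → posterior Beta(7, 8)
obs 8: x=1 → posterior Beta(8, 8)
obs 9: x=0 → posterior Beta(8, 9)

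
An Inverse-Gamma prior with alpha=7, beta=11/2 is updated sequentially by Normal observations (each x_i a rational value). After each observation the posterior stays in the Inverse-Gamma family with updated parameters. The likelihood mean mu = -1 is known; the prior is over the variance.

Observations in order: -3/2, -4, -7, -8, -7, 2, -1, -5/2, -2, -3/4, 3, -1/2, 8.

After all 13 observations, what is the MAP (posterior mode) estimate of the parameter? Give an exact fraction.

obs 1: x=-3/2 → posterior Inverse-Gamma(15/2, 45/8)
obs 2: x=-4 → posterior Inverse-Gamma(8, 81/8)
obs 3: x=-7 → posterior Inverse-Gamma(17/2, 225/8)
obs 4: x=-8 → posterior Inverse-Gamma(9, 421/8)
obs 5: x=-7 → posterior Inverse-Gamma(19/2, 565/8)
obs 6: x=2 → posterior Inverse-Gamma(10, 601/8)
obs 7: x=-1 → posterior Inverse-Gamma(21/2, 601/8)
obs 8: x=-5/2 → posterior Inverse-Gamma(11, 305/4)
obs 9: x=-2 → posterior Inverse-Gamma(23/2, 307/4)
obs 10: x=-3/4 → posterior Inverse-Gamma(12, 2457/32)
obs 11: x=3 → posterior Inverse-Gamma(25/2, 2713/32)
obs 12: x=-1/2 → posterior Inverse-Gamma(13, 2717/32)
obs 13: x=8 → posterior Inverse-Gamma(27/2, 4013/32)

4013/464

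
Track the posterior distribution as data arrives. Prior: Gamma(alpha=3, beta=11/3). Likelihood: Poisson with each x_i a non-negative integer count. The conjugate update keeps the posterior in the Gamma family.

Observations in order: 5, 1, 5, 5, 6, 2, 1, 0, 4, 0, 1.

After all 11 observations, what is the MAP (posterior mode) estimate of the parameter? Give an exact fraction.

24/11

obs 1: x=5 → posterior Gamma(8, 14/3)
obs 2: x=1 → posterior Gamma(9, 17/3)
obs 3: x=5 → posterior Gamma(14, 20/3)
obs 4: x=5 → posterior Gamma(19, 23/3)
obs 5: x=6 → posterior Gamma(25, 26/3)
obs 6: x=2 → posterior Gamma(27, 29/3)
obs 7: x=1 → posterior Gamma(28, 32/3)
obs 8: x=0 → posterior Gamma(28, 35/3)
obs 9: x=4 → posterior Gamma(32, 38/3)
obs 10: x=0 → posterior Gamma(32, 41/3)
obs 11: x=1 → posterior Gamma(33, 44/3)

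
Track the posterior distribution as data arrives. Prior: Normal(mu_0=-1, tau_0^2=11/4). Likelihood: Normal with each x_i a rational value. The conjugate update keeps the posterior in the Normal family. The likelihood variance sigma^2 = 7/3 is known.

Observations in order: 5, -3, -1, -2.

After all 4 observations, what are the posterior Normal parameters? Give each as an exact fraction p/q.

mu_0=-61/160, tau_0^2=77/160

obs 1: x=5 → posterior Normal(137/61, 77/61)
obs 2: x=-3 → posterior Normal(19/47, 77/94)
obs 3: x=-1 → posterior Normal(5/127, 77/127)
obs 4: x=-2 → posterior Normal(-61/160, 77/160)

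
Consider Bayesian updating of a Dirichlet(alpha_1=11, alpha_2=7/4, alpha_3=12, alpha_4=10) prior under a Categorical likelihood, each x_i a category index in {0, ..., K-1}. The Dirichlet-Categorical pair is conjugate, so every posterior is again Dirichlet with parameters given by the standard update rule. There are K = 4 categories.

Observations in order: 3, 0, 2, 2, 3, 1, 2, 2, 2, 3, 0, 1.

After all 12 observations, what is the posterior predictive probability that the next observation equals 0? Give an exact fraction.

52/187

obs 1: x=3 → posterior Dirichlet(11, 7/4, 12, 11)
obs 2: x=0 → posterior Dirichlet(12, 7/4, 12, 11)
obs 3: x=2 → posterior Dirichlet(12, 7/4, 13, 11)
obs 4: x=2 → posterior Dirichlet(12, 7/4, 14, 11)
obs 5: x=3 → posterior Dirichlet(12, 7/4, 14, 12)
obs 6: x=1 → posterior Dirichlet(12, 11/4, 14, 12)
obs 7: x=2 → posterior Dirichlet(12, 11/4, 15, 12)
obs 8: x=2 → posterior Dirichlet(12, 11/4, 16, 12)
obs 9: x=2 → posterior Dirichlet(12, 11/4, 17, 12)
obs 10: x=3 → posterior Dirichlet(12, 11/4, 17, 13)
obs 11: x=0 → posterior Dirichlet(13, 11/4, 17, 13)
obs 12: x=1 → posterior Dirichlet(13, 15/4, 17, 13)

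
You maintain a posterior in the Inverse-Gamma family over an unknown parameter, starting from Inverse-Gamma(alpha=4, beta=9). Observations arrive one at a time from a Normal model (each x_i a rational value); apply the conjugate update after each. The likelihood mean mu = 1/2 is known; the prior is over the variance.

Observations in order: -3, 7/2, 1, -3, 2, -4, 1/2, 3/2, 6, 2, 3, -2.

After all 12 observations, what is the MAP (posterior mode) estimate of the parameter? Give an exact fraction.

obs 1: x=-3 → posterior Inverse-Gamma(9/2, 121/8)
obs 2: x=7/2 → posterior Inverse-Gamma(5, 157/8)
obs 3: x=1 → posterior Inverse-Gamma(11/2, 79/4)
obs 4: x=-3 → posterior Inverse-Gamma(6, 207/8)
obs 5: x=2 → posterior Inverse-Gamma(13/2, 27)
obs 6: x=-4 → posterior Inverse-Gamma(7, 297/8)
obs 7: x=1/2 → posterior Inverse-Gamma(15/2, 297/8)
obs 8: x=3/2 → posterior Inverse-Gamma(8, 301/8)
obs 9: x=6 → posterior Inverse-Gamma(17/2, 211/4)
obs 10: x=2 → posterior Inverse-Gamma(9, 431/8)
obs 11: x=3 → posterior Inverse-Gamma(19/2, 57)
obs 12: x=-2 → posterior Inverse-Gamma(10, 481/8)

481/88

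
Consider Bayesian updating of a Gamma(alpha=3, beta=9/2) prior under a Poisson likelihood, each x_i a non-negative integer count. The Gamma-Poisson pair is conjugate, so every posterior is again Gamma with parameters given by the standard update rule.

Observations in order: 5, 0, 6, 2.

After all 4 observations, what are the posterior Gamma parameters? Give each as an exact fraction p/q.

obs 1: x=5 → posterior Gamma(8, 11/2)
obs 2: x=0 → posterior Gamma(8, 13/2)
obs 3: x=6 → posterior Gamma(14, 15/2)
obs 4: x=2 → posterior Gamma(16, 17/2)

alpha=16, beta=17/2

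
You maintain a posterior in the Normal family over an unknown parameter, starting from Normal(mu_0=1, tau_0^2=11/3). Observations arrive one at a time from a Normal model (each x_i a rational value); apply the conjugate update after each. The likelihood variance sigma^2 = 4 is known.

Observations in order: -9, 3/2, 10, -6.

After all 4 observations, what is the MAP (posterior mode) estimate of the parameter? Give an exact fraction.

-53/112

obs 1: x=-9 → posterior Normal(-87/23, 44/23)
obs 2: x=3/2 → posterior Normal(-141/68, 22/17)
obs 3: x=10 → posterior Normal(79/90, 44/45)
obs 4: x=-6 → posterior Normal(-53/112, 11/14)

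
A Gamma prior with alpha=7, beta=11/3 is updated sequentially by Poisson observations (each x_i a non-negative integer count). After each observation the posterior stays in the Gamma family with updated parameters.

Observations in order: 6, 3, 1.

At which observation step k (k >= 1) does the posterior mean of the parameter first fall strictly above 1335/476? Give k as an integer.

k = 2

obs 1: x=6 → posterior Gamma(13, 14/3)
obs 2: x=3 → posterior Gamma(16, 17/3)
obs 3: x=1 → posterior Gamma(17, 20/3)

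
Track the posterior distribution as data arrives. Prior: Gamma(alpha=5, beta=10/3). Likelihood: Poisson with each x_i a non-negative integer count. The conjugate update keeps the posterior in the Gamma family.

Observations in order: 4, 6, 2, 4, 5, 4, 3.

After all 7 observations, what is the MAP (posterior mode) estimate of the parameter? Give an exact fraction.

obs 1: x=4 → posterior Gamma(9, 13/3)
obs 2: x=6 → posterior Gamma(15, 16/3)
obs 3: x=2 → posterior Gamma(17, 19/3)
obs 4: x=4 → posterior Gamma(21, 22/3)
obs 5: x=5 → posterior Gamma(26, 25/3)
obs 6: x=4 → posterior Gamma(30, 28/3)
obs 7: x=3 → posterior Gamma(33, 31/3)

96/31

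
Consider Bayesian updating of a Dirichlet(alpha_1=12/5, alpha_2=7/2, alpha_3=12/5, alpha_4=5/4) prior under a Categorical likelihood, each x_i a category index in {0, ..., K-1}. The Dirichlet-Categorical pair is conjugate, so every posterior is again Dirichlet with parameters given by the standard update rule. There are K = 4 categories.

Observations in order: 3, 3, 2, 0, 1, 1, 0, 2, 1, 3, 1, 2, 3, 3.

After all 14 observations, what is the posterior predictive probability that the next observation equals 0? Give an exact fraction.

88/471

obs 1: x=3 → posterior Dirichlet(12/5, 7/2, 12/5, 9/4)
obs 2: x=3 → posterior Dirichlet(12/5, 7/2, 12/5, 13/4)
obs 3: x=2 → posterior Dirichlet(12/5, 7/2, 17/5, 13/4)
obs 4: x=0 → posterior Dirichlet(17/5, 7/2, 17/5, 13/4)
obs 5: x=1 → posterior Dirichlet(17/5, 9/2, 17/5, 13/4)
obs 6: x=1 → posterior Dirichlet(17/5, 11/2, 17/5, 13/4)
obs 7: x=0 → posterior Dirichlet(22/5, 11/2, 17/5, 13/4)
obs 8: x=2 → posterior Dirichlet(22/5, 11/2, 22/5, 13/4)
obs 9: x=1 → posterior Dirichlet(22/5, 13/2, 22/5, 13/4)
obs 10: x=3 → posterior Dirichlet(22/5, 13/2, 22/5, 17/4)
obs 11: x=1 → posterior Dirichlet(22/5, 15/2, 22/5, 17/4)
obs 12: x=2 → posterior Dirichlet(22/5, 15/2, 27/5, 17/4)
obs 13: x=3 → posterior Dirichlet(22/5, 15/2, 27/5, 21/4)
obs 14: x=3 → posterior Dirichlet(22/5, 15/2, 27/5, 25/4)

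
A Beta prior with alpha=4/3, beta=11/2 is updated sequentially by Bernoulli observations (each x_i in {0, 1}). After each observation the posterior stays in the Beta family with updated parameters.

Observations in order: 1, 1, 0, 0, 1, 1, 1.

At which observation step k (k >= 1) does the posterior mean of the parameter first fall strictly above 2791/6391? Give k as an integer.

k = 7

obs 1: x=1 → posterior Beta(7/3, 11/2)
obs 2: x=1 → posterior Beta(10/3, 11/2)
obs 3: x=0 → posterior Beta(10/3, 13/2)
obs 4: x=0 → posterior Beta(10/3, 15/2)
obs 5: x=1 → posterior Beta(13/3, 15/2)
obs 6: x=1 → posterior Beta(16/3, 15/2)
obs 7: x=1 → posterior Beta(19/3, 15/2)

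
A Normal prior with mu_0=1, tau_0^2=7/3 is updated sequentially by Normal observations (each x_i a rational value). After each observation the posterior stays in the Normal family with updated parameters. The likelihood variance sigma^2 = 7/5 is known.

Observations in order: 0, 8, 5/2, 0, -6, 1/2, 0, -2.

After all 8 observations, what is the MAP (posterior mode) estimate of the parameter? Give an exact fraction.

18/43

obs 1: x=0 → posterior Normal(3/8, 7/8)
obs 2: x=8 → posterior Normal(43/13, 7/13)
obs 3: x=5/2 → posterior Normal(37/12, 7/18)
obs 4: x=0 → posterior Normal(111/46, 7/23)
obs 5: x=-6 → posterior Normal(51/56, 1/4)
obs 6: x=1/2 → posterior Normal(28/33, 7/33)
obs 7: x=0 → posterior Normal(14/19, 7/38)
obs 8: x=-2 → posterior Normal(18/43, 7/43)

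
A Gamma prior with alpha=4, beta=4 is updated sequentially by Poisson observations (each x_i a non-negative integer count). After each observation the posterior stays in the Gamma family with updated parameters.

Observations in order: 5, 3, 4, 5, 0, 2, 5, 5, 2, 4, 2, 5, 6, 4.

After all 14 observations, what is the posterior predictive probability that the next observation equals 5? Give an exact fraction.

obs 1: x=5 → posterior Gamma(9, 5)
obs 2: x=3 → posterior Gamma(12, 6)
obs 3: x=4 → posterior Gamma(16, 7)
obs 4: x=5 → posterior Gamma(21, 8)
obs 5: x=0 → posterior Gamma(21, 9)
obs 6: x=2 → posterior Gamma(23, 10)
obs 7: x=5 → posterior Gamma(28, 11)
obs 8: x=5 → posterior Gamma(33, 12)
obs 9: x=2 → posterior Gamma(35, 13)
obs 10: x=4 → posterior Gamma(39, 14)
obs 11: x=2 → posterior Gamma(41, 15)
obs 12: x=5 → posterior Gamma(46, 16)
obs 13: x=6 → posterior Gamma(52, 17)
obs 14: x=4 → posterior Gamma(56, 18)

5673088741066398590675564242150490458843162436912502644588916483255485595648/53114861964971781805211413858120662813570892087695571452312606929382350146801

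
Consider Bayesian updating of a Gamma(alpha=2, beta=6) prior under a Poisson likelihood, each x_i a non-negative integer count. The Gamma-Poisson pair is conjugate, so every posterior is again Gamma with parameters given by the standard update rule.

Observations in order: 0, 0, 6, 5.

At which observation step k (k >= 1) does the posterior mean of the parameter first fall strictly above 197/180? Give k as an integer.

k = 4

obs 1: x=0 → posterior Gamma(2, 7)
obs 2: x=0 → posterior Gamma(2, 8)
obs 3: x=6 → posterior Gamma(8, 9)
obs 4: x=5 → posterior Gamma(13, 10)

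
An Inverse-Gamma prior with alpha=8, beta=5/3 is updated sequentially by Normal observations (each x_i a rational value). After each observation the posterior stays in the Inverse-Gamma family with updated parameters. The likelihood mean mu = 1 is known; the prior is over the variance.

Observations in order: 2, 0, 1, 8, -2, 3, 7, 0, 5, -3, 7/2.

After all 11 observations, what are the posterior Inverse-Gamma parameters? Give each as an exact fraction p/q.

obs 1: x=2 → posterior Inverse-Gamma(17/2, 13/6)
obs 2: x=0 → posterior Inverse-Gamma(9, 8/3)
obs 3: x=1 → posterior Inverse-Gamma(19/2, 8/3)
obs 4: x=8 → posterior Inverse-Gamma(10, 163/6)
obs 5: x=-2 → posterior Inverse-Gamma(21/2, 95/3)
obs 6: x=3 → posterior Inverse-Gamma(11, 101/3)
obs 7: x=7 → posterior Inverse-Gamma(23/2, 155/3)
obs 8: x=0 → posterior Inverse-Gamma(12, 313/6)
obs 9: x=5 → posterior Inverse-Gamma(25/2, 361/6)
obs 10: x=-3 → posterior Inverse-Gamma(13, 409/6)
obs 11: x=7/2 → posterior Inverse-Gamma(27/2, 1711/24)

alpha=27/2, beta=1711/24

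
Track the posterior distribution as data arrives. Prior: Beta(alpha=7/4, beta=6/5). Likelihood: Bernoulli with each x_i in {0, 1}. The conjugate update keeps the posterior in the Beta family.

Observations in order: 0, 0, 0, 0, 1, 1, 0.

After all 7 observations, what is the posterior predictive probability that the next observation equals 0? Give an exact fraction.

obs 1: x=0 → posterior Beta(7/4, 11/5)
obs 2: x=0 → posterior Beta(7/4, 16/5)
obs 3: x=0 → posterior Beta(7/4, 21/5)
obs 4: x=0 → posterior Beta(7/4, 26/5)
obs 5: x=1 → posterior Beta(11/4, 26/5)
obs 6: x=1 → posterior Beta(15/4, 26/5)
obs 7: x=0 → posterior Beta(15/4, 31/5)

124/199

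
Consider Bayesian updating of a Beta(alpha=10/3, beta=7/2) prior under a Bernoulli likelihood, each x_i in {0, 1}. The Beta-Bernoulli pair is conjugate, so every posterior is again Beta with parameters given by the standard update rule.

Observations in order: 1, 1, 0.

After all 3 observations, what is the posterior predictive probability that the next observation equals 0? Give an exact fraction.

obs 1: x=1 → posterior Beta(13/3, 7/2)
obs 2: x=1 → posterior Beta(16/3, 7/2)
obs 3: x=0 → posterior Beta(16/3, 9/2)

27/59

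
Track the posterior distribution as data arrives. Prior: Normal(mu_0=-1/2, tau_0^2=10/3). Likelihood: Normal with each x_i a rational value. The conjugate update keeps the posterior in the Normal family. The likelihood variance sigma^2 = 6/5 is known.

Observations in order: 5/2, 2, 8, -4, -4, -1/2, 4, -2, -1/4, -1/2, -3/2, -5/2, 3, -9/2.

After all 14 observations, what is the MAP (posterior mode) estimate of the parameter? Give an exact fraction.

obs 1: x=5/2 → posterior Normal(29/17, 15/17)
obs 2: x=2 → posterior Normal(108/59, 30/59)
obs 3: x=8 → posterior Normal(11/3, 5/14)
obs 4: x=-4 → posterior Normal(208/109, 30/109)
obs 5: x=-4 → posterior Normal(54/67, 15/67)
obs 6: x=-1/2 → posterior Normal(191/318, 10/53)
obs 7: x=4 → posterior Normal(17/16, 15/92)
obs 8: x=-2 → posterior Normal(291/418, 30/209)
obs 9: x=-1/4 → posterior Normal(557/936, 5/39)
obs 10: x=-1/2 → posterior Normal(507/1036, 30/259)
obs 11: x=-3/2 → posterior Normal(357/1136, 15/142)
obs 12: x=-5/2 → posterior Normal(107/1236, 10/103)
obs 13: x=3 → posterior Normal(407/1336, 15/167)
obs 14: x=-9/2 → posterior Normal(-43/1436, 30/359)

-43/1436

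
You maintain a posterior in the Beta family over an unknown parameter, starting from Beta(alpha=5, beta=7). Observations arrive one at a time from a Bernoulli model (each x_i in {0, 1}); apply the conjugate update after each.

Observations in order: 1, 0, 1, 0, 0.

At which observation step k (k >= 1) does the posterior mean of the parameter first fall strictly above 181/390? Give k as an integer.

obs 1: x=1 → posterior Beta(6, 7)
obs 2: x=0 → posterior Beta(6, 8)
obs 3: x=1 → posterior Beta(7, 8)
obs 4: x=0 → posterior Beta(7, 9)
obs 5: x=0 → posterior Beta(7, 10)

k = 3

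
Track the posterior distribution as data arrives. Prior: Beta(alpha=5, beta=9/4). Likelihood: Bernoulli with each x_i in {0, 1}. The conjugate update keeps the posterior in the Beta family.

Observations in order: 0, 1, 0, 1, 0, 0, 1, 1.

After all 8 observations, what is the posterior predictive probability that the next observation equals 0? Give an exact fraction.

25/61

obs 1: x=0 → posterior Beta(5, 13/4)
obs 2: x=1 → posterior Beta(6, 13/4)
obs 3: x=0 → posterior Beta(6, 17/4)
obs 4: x=1 → posterior Beta(7, 17/4)
obs 5: x=0 → posterior Beta(7, 21/4)
obs 6: x=0 → posterior Beta(7, 25/4)
obs 7: x=1 → posterior Beta(8, 25/4)
obs 8: x=1 → posterior Beta(9, 25/4)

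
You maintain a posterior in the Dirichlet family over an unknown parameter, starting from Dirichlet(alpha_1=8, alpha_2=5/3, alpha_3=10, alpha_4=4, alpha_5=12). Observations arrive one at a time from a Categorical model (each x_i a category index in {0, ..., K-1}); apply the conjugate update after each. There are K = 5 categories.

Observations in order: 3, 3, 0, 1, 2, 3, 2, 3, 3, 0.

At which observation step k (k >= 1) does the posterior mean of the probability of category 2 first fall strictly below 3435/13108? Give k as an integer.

k = 3

obs 1: x=3 → posterior Dirichlet(8, 5/3, 10, 5, 12)
obs 2: x=3 → posterior Dirichlet(8, 5/3, 10, 6, 12)
obs 3: x=0 → posterior Dirichlet(9, 5/3, 10, 6, 12)
obs 4: x=1 → posterior Dirichlet(9, 8/3, 10, 6, 12)
obs 5: x=2 → posterior Dirichlet(9, 8/3, 11, 6, 12)
obs 6: x=3 → posterior Dirichlet(9, 8/3, 11, 7, 12)
obs 7: x=2 → posterior Dirichlet(9, 8/3, 12, 7, 12)
obs 8: x=3 → posterior Dirichlet(9, 8/3, 12, 8, 12)
obs 9: x=3 → posterior Dirichlet(9, 8/3, 12, 9, 12)
obs 10: x=0 → posterior Dirichlet(10, 8/3, 12, 9, 12)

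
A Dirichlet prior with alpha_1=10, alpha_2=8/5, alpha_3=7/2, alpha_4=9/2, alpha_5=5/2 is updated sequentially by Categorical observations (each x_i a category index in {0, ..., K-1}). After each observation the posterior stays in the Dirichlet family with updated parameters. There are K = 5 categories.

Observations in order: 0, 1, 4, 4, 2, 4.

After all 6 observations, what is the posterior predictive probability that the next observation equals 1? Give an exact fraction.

obs 1: x=0 → posterior Dirichlet(11, 8/5, 7/2, 9/2, 5/2)
obs 2: x=1 → posterior Dirichlet(11, 13/5, 7/2, 9/2, 5/2)
obs 3: x=4 → posterior Dirichlet(11, 13/5, 7/2, 9/2, 7/2)
obs 4: x=4 → posterior Dirichlet(11, 13/5, 7/2, 9/2, 9/2)
obs 5: x=2 → posterior Dirichlet(11, 13/5, 9/2, 9/2, 9/2)
obs 6: x=4 → posterior Dirichlet(11, 13/5, 9/2, 9/2, 11/2)

26/281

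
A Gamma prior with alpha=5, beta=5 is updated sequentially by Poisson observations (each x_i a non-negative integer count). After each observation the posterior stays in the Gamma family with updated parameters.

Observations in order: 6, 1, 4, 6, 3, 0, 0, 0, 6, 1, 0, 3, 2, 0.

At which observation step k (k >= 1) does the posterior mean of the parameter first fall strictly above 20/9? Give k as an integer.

obs 1: x=6 → posterior Gamma(11, 6)
obs 2: x=1 → posterior Gamma(12, 7)
obs 3: x=4 → posterior Gamma(16, 8)
obs 4: x=6 → posterior Gamma(22, 9)
obs 5: x=3 → posterior Gamma(25, 10)
obs 6: x=0 → posterior Gamma(25, 11)
obs 7: x=0 → posterior Gamma(25, 12)
obs 8: x=0 → posterior Gamma(25, 13)
obs 9: x=6 → posterior Gamma(31, 14)
obs 10: x=1 → posterior Gamma(32, 15)
obs 11: x=0 → posterior Gamma(32, 16)
obs 12: x=3 → posterior Gamma(35, 17)
obs 13: x=2 → posterior Gamma(37, 18)
obs 14: x=0 → posterior Gamma(37, 19)

k = 4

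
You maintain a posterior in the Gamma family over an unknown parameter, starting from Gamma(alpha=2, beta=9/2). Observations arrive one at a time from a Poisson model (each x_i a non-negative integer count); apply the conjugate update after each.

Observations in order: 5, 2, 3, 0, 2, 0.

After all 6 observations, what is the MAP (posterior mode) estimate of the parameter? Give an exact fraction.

obs 1: x=5 → posterior Gamma(7, 11/2)
obs 2: x=2 → posterior Gamma(9, 13/2)
obs 3: x=3 → posterior Gamma(12, 15/2)
obs 4: x=0 → posterior Gamma(12, 17/2)
obs 5: x=2 → posterior Gamma(14, 19/2)
obs 6: x=0 → posterior Gamma(14, 21/2)

26/21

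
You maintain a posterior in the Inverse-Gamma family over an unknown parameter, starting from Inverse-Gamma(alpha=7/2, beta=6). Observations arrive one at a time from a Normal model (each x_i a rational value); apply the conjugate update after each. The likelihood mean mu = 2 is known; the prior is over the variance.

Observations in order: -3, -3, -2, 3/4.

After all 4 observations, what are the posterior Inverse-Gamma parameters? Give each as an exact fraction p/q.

alpha=11/2, beta=1273/32

obs 1: x=-3 → posterior Inverse-Gamma(4, 37/2)
obs 2: x=-3 → posterior Inverse-Gamma(9/2, 31)
obs 3: x=-2 → posterior Inverse-Gamma(5, 39)
obs 4: x=3/4 → posterior Inverse-Gamma(11/2, 1273/32)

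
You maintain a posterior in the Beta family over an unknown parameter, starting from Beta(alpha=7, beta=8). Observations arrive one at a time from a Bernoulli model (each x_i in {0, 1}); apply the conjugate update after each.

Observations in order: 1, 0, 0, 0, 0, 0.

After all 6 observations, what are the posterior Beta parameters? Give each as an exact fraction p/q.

obs 1: x=1 → posterior Beta(8, 8)
obs 2: x=0 → posterior Beta(8, 9)
obs 3: x=0 → posterior Beta(8, 10)
obs 4: x=0 → posterior Beta(8, 11)
obs 5: x=0 → posterior Beta(8, 12)
obs 6: x=0 → posterior Beta(8, 13)

alpha=8, beta=13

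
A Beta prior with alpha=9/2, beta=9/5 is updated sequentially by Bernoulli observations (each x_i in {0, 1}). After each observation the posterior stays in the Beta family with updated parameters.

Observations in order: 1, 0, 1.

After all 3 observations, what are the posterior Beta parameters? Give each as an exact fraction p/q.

alpha=13/2, beta=14/5

obs 1: x=1 → posterior Beta(11/2, 9/5)
obs 2: x=0 → posterior Beta(11/2, 14/5)
obs 3: x=1 → posterior Beta(13/2, 14/5)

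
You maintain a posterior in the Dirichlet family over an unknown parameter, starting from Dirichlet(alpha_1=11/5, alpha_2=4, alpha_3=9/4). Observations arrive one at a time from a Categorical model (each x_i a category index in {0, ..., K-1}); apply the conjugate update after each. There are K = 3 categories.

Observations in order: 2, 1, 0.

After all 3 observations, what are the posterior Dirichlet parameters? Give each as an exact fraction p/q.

obs 1: x=2 → posterior Dirichlet(11/5, 4, 13/4)
obs 2: x=1 → posterior Dirichlet(11/5, 5, 13/4)
obs 3: x=0 → posterior Dirichlet(16/5, 5, 13/4)

alpha_1=16/5, alpha_2=5, alpha_3=13/4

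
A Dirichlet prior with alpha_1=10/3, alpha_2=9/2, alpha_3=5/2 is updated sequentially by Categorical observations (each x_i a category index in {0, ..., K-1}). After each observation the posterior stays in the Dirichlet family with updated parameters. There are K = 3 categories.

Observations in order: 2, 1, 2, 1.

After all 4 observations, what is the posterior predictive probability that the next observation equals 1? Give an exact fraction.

obs 1: x=2 → posterior Dirichlet(10/3, 9/2, 7/2)
obs 2: x=1 → posterior Dirichlet(10/3, 11/2, 7/2)
obs 3: x=2 → posterior Dirichlet(10/3, 11/2, 9/2)
obs 4: x=1 → posterior Dirichlet(10/3, 13/2, 9/2)

39/86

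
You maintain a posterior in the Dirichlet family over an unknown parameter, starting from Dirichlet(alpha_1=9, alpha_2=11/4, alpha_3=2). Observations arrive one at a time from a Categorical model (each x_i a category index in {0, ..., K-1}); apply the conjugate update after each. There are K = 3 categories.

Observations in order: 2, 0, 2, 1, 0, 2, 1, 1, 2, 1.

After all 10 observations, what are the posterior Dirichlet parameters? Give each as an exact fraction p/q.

alpha_1=11, alpha_2=27/4, alpha_3=6

obs 1: x=2 → posterior Dirichlet(9, 11/4, 3)
obs 2: x=0 → posterior Dirichlet(10, 11/4, 3)
obs 3: x=2 → posterior Dirichlet(10, 11/4, 4)
obs 4: x=1 → posterior Dirichlet(10, 15/4, 4)
obs 5: x=0 → posterior Dirichlet(11, 15/4, 4)
obs 6: x=2 → posterior Dirichlet(11, 15/4, 5)
obs 7: x=1 → posterior Dirichlet(11, 19/4, 5)
obs 8: x=1 → posterior Dirichlet(11, 23/4, 5)
obs 9: x=2 → posterior Dirichlet(11, 23/4, 6)
obs 10: x=1 → posterior Dirichlet(11, 27/4, 6)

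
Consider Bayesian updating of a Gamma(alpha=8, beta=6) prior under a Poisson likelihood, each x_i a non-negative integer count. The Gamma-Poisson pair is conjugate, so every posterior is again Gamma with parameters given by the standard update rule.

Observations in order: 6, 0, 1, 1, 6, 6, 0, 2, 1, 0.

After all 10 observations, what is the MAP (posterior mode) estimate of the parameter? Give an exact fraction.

obs 1: x=6 → posterior Gamma(14, 7)
obs 2: x=0 → posterior Gamma(14, 8)
obs 3: x=1 → posterior Gamma(15, 9)
obs 4: x=1 → posterior Gamma(16, 10)
obs 5: x=6 → posterior Gamma(22, 11)
obs 6: x=6 → posterior Gamma(28, 12)
obs 7: x=0 → posterior Gamma(28, 13)
obs 8: x=2 → posterior Gamma(30, 14)
obs 9: x=1 → posterior Gamma(31, 15)
obs 10: x=0 → posterior Gamma(31, 16)

15/8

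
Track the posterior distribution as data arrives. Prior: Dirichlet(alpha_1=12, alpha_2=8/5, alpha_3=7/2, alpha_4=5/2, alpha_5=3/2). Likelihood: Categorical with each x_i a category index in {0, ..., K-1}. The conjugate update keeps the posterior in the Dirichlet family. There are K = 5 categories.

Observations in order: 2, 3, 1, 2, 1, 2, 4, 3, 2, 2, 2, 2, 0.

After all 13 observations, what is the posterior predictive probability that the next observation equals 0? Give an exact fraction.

obs 1: x=2 → posterior Dirichlet(12, 8/5, 9/2, 5/2, 3/2)
obs 2: x=3 → posterior Dirichlet(12, 8/5, 9/2, 7/2, 3/2)
obs 3: x=1 → posterior Dirichlet(12, 13/5, 9/2, 7/2, 3/2)
obs 4: x=2 → posterior Dirichlet(12, 13/5, 11/2, 7/2, 3/2)
obs 5: x=1 → posterior Dirichlet(12, 18/5, 11/2, 7/2, 3/2)
obs 6: x=2 → posterior Dirichlet(12, 18/5, 13/2, 7/2, 3/2)
obs 7: x=4 → posterior Dirichlet(12, 18/5, 13/2, 7/2, 5/2)
obs 8: x=3 → posterior Dirichlet(12, 18/5, 13/2, 9/2, 5/2)
obs 9: x=2 → posterior Dirichlet(12, 18/5, 15/2, 9/2, 5/2)
obs 10: x=2 → posterior Dirichlet(12, 18/5, 17/2, 9/2, 5/2)
obs 11: x=2 → posterior Dirichlet(12, 18/5, 19/2, 9/2, 5/2)
obs 12: x=2 → posterior Dirichlet(12, 18/5, 21/2, 9/2, 5/2)
obs 13: x=0 → posterior Dirichlet(13, 18/5, 21/2, 9/2, 5/2)

130/341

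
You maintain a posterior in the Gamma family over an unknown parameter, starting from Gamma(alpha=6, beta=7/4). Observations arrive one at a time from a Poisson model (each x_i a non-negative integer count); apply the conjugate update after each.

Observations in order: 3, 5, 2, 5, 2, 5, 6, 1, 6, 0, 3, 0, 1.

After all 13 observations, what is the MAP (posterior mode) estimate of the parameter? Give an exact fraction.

176/59

obs 1: x=3 → posterior Gamma(9, 11/4)
obs 2: x=5 → posterior Gamma(14, 15/4)
obs 3: x=2 → posterior Gamma(16, 19/4)
obs 4: x=5 → posterior Gamma(21, 23/4)
obs 5: x=2 → posterior Gamma(23, 27/4)
obs 6: x=5 → posterior Gamma(28, 31/4)
obs 7: x=6 → posterior Gamma(34, 35/4)
obs 8: x=1 → posterior Gamma(35, 39/4)
obs 9: x=6 → posterior Gamma(41, 43/4)
obs 10: x=0 → posterior Gamma(41, 47/4)
obs 11: x=3 → posterior Gamma(44, 51/4)
obs 12: x=0 → posterior Gamma(44, 55/4)
obs 13: x=1 → posterior Gamma(45, 59/4)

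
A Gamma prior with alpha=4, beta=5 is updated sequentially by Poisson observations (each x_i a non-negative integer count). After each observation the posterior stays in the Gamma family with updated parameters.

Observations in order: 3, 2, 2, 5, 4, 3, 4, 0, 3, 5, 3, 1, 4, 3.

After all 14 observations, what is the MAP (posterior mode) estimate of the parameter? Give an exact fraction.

45/19

obs 1: x=3 → posterior Gamma(7, 6)
obs 2: x=2 → posterior Gamma(9, 7)
obs 3: x=2 → posterior Gamma(11, 8)
obs 4: x=5 → posterior Gamma(16, 9)
obs 5: x=4 → posterior Gamma(20, 10)
obs 6: x=3 → posterior Gamma(23, 11)
obs 7: x=4 → posterior Gamma(27, 12)
obs 8: x=0 → posterior Gamma(27, 13)
obs 9: x=3 → posterior Gamma(30, 14)
obs 10: x=5 → posterior Gamma(35, 15)
obs 11: x=3 → posterior Gamma(38, 16)
obs 12: x=1 → posterior Gamma(39, 17)
obs 13: x=4 → posterior Gamma(43, 18)
obs 14: x=3 → posterior Gamma(46, 19)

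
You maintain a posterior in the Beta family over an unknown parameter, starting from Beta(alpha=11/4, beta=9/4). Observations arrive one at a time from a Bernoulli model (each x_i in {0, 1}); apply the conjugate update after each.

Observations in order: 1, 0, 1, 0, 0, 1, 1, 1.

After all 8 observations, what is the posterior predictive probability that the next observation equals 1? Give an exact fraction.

31/52

obs 1: x=1 → posterior Beta(15/4, 9/4)
obs 2: x=0 → posterior Beta(15/4, 13/4)
obs 3: x=1 → posterior Beta(19/4, 13/4)
obs 4: x=0 → posterior Beta(19/4, 17/4)
obs 5: x=0 → posterior Beta(19/4, 21/4)
obs 6: x=1 → posterior Beta(23/4, 21/4)
obs 7: x=1 → posterior Beta(27/4, 21/4)
obs 8: x=1 → posterior Beta(31/4, 21/4)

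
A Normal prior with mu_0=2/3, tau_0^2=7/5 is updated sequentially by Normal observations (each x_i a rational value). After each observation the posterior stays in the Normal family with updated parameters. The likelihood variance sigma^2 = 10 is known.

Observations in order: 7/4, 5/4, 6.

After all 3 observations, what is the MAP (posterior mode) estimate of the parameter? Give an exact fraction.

289/213

obs 1: x=7/4 → posterior Normal(547/684, 70/57)
obs 2: x=5/4 → posterior Normal(163/192, 35/32)
obs 3: x=6 → posterior Normal(289/213, 70/71)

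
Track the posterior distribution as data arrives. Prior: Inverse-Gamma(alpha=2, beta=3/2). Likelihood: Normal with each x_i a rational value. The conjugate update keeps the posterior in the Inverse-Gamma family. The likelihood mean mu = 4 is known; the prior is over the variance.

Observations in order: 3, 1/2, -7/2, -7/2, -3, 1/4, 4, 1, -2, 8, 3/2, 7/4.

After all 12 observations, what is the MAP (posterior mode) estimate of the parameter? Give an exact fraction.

obs 1: x=3 → posterior Inverse-Gamma(5/2, 2)
obs 2: x=1/2 → posterior Inverse-Gamma(3, 65/8)
obs 3: x=-7/2 → posterior Inverse-Gamma(7/2, 145/4)
obs 4: x=-7/2 → posterior Inverse-Gamma(4, 515/8)
obs 5: x=-3 → posterior Inverse-Gamma(9/2, 711/8)
obs 6: x=1/4 → posterior Inverse-Gamma(5, 3069/32)
obs 7: x=4 → posterior Inverse-Gamma(11/2, 3069/32)
obs 8: x=1 → posterior Inverse-Gamma(6, 3213/32)
obs 9: x=-2 → posterior Inverse-Gamma(13/2, 3789/32)
obs 10: x=8 → posterior Inverse-Gamma(7, 4045/32)
obs 11: x=3/2 → posterior Inverse-Gamma(15/2, 4145/32)
obs 12: x=7/4 → posterior Inverse-Gamma(8, 2113/16)

2113/144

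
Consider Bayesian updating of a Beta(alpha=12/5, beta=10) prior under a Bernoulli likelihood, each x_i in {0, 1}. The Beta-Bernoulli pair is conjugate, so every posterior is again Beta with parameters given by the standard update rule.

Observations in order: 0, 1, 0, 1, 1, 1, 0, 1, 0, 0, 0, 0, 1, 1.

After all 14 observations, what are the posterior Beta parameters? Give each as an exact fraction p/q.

alpha=47/5, beta=17

obs 1: x=0 → posterior Beta(12/5, 11)
obs 2: x=1 → posterior Beta(17/5, 11)
obs 3: x=0 → posterior Beta(17/5, 12)
obs 4: x=1 → posterior Beta(22/5, 12)
obs 5: x=1 → posterior Beta(27/5, 12)
obs 6: x=1 → posterior Beta(32/5, 12)
obs 7: x=0 → posterior Beta(32/5, 13)
obs 8: x=1 → posterior Beta(37/5, 13)
obs 9: x=0 → posterior Beta(37/5, 14)
obs 10: x=0 → posterior Beta(37/5, 15)
obs 11: x=0 → posterior Beta(37/5, 16)
obs 12: x=0 → posterior Beta(37/5, 17)
obs 13: x=1 → posterior Beta(42/5, 17)
obs 14: x=1 → posterior Beta(47/5, 17)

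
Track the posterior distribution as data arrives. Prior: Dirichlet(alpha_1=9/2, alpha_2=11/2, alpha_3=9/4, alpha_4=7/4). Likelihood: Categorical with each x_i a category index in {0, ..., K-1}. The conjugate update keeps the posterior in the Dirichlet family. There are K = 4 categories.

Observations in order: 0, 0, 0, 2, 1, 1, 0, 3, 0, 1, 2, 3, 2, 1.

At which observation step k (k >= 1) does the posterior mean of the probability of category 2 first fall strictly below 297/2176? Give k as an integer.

obs 1: x=0 → posterior Dirichlet(11/2, 11/2, 9/4, 7/4)
obs 2: x=0 → posterior Dirichlet(13/2, 11/2, 9/4, 7/4)
obs 3: x=0 → posterior Dirichlet(15/2, 11/2, 9/4, 7/4)
obs 4: x=2 → posterior Dirichlet(15/2, 11/2, 13/4, 7/4)
obs 5: x=1 → posterior Dirichlet(15/2, 13/2, 13/4, 7/4)
obs 6: x=1 → posterior Dirichlet(15/2, 15/2, 13/4, 7/4)
obs 7: x=0 → posterior Dirichlet(17/2, 15/2, 13/4, 7/4)
obs 8: x=3 → posterior Dirichlet(17/2, 15/2, 13/4, 11/4)
obs 9: x=0 → posterior Dirichlet(19/2, 15/2, 13/4, 11/4)
obs 10: x=1 → posterior Dirichlet(19/2, 17/2, 13/4, 11/4)
obs 11: x=2 → posterior Dirichlet(19/2, 17/2, 17/4, 11/4)
obs 12: x=3 → posterior Dirichlet(19/2, 17/2, 17/4, 15/4)
obs 13: x=2 → posterior Dirichlet(19/2, 17/2, 21/4, 15/4)
obs 14: x=1 → posterior Dirichlet(19/2, 19/2, 21/4, 15/4)

k = 3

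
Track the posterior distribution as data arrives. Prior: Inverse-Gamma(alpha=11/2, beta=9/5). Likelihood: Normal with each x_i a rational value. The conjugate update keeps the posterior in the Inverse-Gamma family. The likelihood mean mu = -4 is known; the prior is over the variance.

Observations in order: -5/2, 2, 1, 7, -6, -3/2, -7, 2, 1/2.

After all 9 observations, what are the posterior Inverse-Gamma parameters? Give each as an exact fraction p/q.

alpha=10, beta=5267/40

obs 1: x=-5/2 → posterior Inverse-Gamma(6, 117/40)
obs 2: x=2 → posterior Inverse-Gamma(13/2, 837/40)
obs 3: x=1 → posterior Inverse-Gamma(7, 1337/40)
obs 4: x=7 → posterior Inverse-Gamma(15/2, 3757/40)
obs 5: x=-6 → posterior Inverse-Gamma(8, 3837/40)
obs 6: x=-3/2 → posterior Inverse-Gamma(17/2, 1981/20)
obs 7: x=-7 → posterior Inverse-Gamma(9, 2071/20)
obs 8: x=2 → posterior Inverse-Gamma(19/2, 2431/20)
obs 9: x=1/2 → posterior Inverse-Gamma(10, 5267/40)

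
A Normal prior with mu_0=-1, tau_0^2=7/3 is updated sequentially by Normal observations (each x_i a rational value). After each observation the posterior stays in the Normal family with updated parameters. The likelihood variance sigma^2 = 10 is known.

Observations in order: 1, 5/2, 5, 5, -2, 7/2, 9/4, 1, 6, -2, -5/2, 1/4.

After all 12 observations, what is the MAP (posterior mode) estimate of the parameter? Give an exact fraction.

obs 1: x=1 → posterior Normal(-23/37, 70/37)
obs 2: x=5/2 → posterior Normal(-1/8, 35/22)
obs 3: x=5 → posterior Normal(59/102, 70/51)
obs 4: x=5 → posterior Normal(129/116, 35/29)
obs 5: x=-2 → posterior Normal(101/130, 14/13)
obs 6: x=7/2 → posterior Normal(25/24, 35/36)
obs 7: x=9/4 → posterior Normal(363/316, 70/79)
obs 8: x=1 → posterior Normal(391/344, 35/43)
obs 9: x=6 → posterior Normal(559/372, 70/93)
obs 10: x=-2 → posterior Normal(503/400, 7/10)
obs 11: x=-5/2 → posterior Normal(433/428, 70/107)
obs 12: x=1/4 → posterior Normal(55/57, 35/57)

55/57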